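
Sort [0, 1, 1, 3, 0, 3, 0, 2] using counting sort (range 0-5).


Count array: [3, 2, 1, 2, 0, 0]
Reconstruct: [0, 0, 0, 1, 1, 2, 3, 3]


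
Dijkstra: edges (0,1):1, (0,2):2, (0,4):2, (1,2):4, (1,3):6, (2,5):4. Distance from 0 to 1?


Dijkstra from 0:
Distances: {0: 0, 1: 1, 2: 2, 3: 7, 4: 2, 5: 6}
Shortest distance to 1 = 1, path = [0, 1]


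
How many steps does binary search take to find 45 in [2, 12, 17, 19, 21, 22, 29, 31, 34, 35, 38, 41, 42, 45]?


Search for 45:
[0,13] mid=6 arr[6]=29
[7,13] mid=10 arr[10]=38
[11,13] mid=12 arr[12]=42
[13,13] mid=13 arr[13]=45
Total: 4 comparisons


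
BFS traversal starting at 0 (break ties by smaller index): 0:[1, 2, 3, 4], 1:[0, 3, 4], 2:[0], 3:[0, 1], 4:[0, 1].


BFS queue: start with [0]
Visit order: [0, 1, 2, 3, 4]


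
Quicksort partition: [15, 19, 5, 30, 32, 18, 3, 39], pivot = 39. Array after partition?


Elements <= 39 go left of pivot.
Result: [15, 19, 5, 30, 32, 18, 3, 39], pivot at index 7


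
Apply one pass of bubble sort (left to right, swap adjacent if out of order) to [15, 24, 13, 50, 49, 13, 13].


After one pass: [15, 13, 24, 49, 13, 13, 50]


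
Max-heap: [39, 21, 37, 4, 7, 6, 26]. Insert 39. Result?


Append 39: [39, 21, 37, 4, 7, 6, 26, 39]
Bubble up: swap idx 7(39) with idx 3(4); swap idx 3(39) with idx 1(21)
Result: [39, 39, 37, 21, 7, 6, 26, 4]


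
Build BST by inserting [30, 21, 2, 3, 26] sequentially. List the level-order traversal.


Root = 30; build tree by BST insertion.
Level-Order traversal: [30, 21, 2, 26, 3]


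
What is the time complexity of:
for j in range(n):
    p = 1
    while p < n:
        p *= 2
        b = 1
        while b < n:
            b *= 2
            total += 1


Per nesting level: O(n) * O(log n) * O(log n) = O(n (log n)^2)
Complexity: O(n (log n)^2)


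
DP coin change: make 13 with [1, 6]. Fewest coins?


dp[0]=0; dp[i]=1+min(dp[i-c] for c in coins)
...dp[8]=3, dp[9]=4, dp[10]=5, dp[11]=6, dp[12]=2, dp[13]=3
Minimum coins for 13 = 3


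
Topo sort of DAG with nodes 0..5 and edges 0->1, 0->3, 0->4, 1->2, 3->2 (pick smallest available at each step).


Kahn's algorithm, process smallest node first
Order: [0, 1, 3, 2, 4, 5]


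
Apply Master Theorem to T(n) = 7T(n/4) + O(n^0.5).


a=7, b=4, c=0.5. log_4(7)=1.404 > c=0.5. Case 1: O(n^log_b(a)) = O(n^1.404)
Complexity: O(n^1.404)


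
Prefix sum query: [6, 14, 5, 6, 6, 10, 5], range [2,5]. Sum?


Prefix sums: [0, 6, 20, 25, 31, 37, 47, 52]
Sum[2..5] = prefix[6] - prefix[2] = 47 - 20 = 27


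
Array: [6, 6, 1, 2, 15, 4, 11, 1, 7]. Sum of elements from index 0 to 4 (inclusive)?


Prefix sums: [0, 6, 12, 13, 15, 30, 34, 45, 46, 53]
Sum[0..4] = prefix[5] - prefix[0] = 30 - 0 = 30


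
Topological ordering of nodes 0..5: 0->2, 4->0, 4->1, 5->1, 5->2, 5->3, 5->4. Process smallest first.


Kahn's algorithm, process smallest node first
Order: [5, 3, 4, 0, 1, 2]


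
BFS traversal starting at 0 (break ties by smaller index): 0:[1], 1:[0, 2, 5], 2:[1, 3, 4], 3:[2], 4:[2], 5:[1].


BFS queue: start with [0]
Visit order: [0, 1, 2, 5, 3, 4]


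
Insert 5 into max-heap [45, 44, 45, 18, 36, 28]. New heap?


Append 5: [45, 44, 45, 18, 36, 28, 5]
Bubble up: no swaps needed
Result: [45, 44, 45, 18, 36, 28, 5]


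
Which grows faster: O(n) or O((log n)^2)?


polylogarithmic grows slower than linear
O((log n)^2) is asymptotically smaller; O(n) grows faster


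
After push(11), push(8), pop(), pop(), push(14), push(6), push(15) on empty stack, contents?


push(11) -> [11]
push(8) -> [11, 8]
pop() returns 8 -> [11]
pop() returns 11 -> []
push(14) -> [14]
push(6) -> [14, 6]
push(15) -> [14, 6, 15]
Final stack (bottom to top): [14, 6, 15]


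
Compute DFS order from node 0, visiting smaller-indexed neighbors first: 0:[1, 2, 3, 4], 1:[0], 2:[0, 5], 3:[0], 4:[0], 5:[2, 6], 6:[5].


DFS stack-based: start with [0]
Visit order: [0, 1, 2, 5, 6, 3, 4]


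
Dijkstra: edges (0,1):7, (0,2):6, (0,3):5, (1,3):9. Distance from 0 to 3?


Dijkstra from 0:
Distances: {0: 0, 1: 7, 2: 6, 3: 5}
Shortest distance to 3 = 5, path = [0, 3]


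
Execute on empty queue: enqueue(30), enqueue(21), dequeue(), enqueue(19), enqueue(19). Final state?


enqueue(30) -> [30]
enqueue(21) -> [30, 21]
dequeue() returns 30 -> [21]
enqueue(19) -> [21, 19]
enqueue(19) -> [21, 19, 19]
Final queue (front to back): [21, 19, 19]


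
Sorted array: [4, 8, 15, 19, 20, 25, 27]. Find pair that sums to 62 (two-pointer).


Two pointers: lo=0, hi=6
No pair sums to 62


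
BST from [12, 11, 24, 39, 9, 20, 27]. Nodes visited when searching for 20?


BST root = 12
Search for 20: compare at each node
Path: [12, 24, 20]


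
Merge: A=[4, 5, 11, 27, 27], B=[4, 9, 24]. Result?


Compare heads, take smaller each step.
Merged: [4, 4, 5, 9, 11, 24, 27, 27]


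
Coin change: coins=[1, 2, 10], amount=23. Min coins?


dp[0]=0; dp[i]=1+min(dp[i-c] for c in coins)
...dp[18]=5, dp[19]=6, dp[20]=2, dp[21]=3, dp[22]=3, dp[23]=4
Minimum coins for 23 = 4


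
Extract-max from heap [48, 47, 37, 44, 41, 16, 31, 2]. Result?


Max = 48
Replace root with last, heapify down
Resulting heap: [47, 44, 37, 2, 41, 16, 31]


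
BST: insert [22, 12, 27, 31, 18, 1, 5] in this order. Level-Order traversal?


Root = 22; build tree by BST insertion.
Level-Order traversal: [22, 12, 27, 1, 18, 31, 5]


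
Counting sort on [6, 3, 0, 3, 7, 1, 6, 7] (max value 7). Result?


Count array: [1, 1, 0, 2, 0, 0, 2, 2]
Reconstruct: [0, 1, 3, 3, 6, 6, 7, 7]


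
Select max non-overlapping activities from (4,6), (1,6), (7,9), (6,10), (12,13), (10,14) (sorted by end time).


Greedy: pick earliest-ending, then skip overlaps.
Selected (3 activities): [(4, 6), (7, 9), (12, 13)]


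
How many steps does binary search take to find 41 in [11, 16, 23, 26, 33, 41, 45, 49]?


Search for 41:
[0,7] mid=3 arr[3]=26
[4,7] mid=5 arr[5]=41
Total: 2 comparisons


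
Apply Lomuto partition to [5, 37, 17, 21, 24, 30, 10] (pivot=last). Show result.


Elements <= 10 go left of pivot.
Result: [5, 10, 17, 21, 24, 30, 37], pivot at index 1


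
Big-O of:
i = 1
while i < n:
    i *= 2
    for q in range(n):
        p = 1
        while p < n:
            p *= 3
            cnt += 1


Per nesting level: O(log n) * O(n) * O(log n) = O(n (log n)^2)
Complexity: O(n (log n)^2)


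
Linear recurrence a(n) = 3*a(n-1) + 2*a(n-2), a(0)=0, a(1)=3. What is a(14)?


Build bottom-up:
...a(12)=3030885, a(13)=10794657, a(14)=3*10794657+2*3030885=38445741


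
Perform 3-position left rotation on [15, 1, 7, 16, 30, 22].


Left rotate by 3: [16, 30, 22, 15, 1, 7]


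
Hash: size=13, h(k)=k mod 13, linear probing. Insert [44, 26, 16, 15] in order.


Insertions: 44->slot 5; 26->slot 0; 16->slot 3; 15->slot 2
Table: [26, None, 15, 16, None, 44, None, None, None, None, None, None, None]


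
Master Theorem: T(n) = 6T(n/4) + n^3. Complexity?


a=6, b=4, c=3. log_4(6)=1.292 < c=3. Case 3: O(n^c) = O(n^3)
Complexity: O(n^3)


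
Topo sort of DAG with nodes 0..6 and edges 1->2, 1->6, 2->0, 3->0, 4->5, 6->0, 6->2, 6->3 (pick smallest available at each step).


Kahn's algorithm, process smallest node first
Order: [1, 4, 5, 6, 2, 3, 0]


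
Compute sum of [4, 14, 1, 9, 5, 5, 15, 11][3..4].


Prefix sums: [0, 4, 18, 19, 28, 33, 38, 53, 64]
Sum[3..4] = prefix[5] - prefix[3] = 33 - 19 = 14


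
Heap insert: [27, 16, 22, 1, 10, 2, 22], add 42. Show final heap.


Append 42: [27, 16, 22, 1, 10, 2, 22, 42]
Bubble up: swap idx 7(42) with idx 3(1); swap idx 3(42) with idx 1(16); swap idx 1(42) with idx 0(27)
Result: [42, 27, 22, 16, 10, 2, 22, 1]


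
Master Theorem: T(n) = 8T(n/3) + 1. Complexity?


a=8, b=3, c=0. log_3(8)=1.893 > c=0. Case 1: O(n^log_b(a)) = O(n^1.893)
Complexity: O(n^1.893)


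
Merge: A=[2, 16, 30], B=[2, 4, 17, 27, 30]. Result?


Compare heads, take smaller each step.
Merged: [2, 2, 4, 16, 17, 27, 30, 30]


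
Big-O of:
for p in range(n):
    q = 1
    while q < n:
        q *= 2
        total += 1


Per nesting level: O(n) * O(log n) = O(n log n)
Complexity: O(n log n)


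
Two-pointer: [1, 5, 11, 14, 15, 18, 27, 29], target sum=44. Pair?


Two pointers: lo=0, hi=7
Found pair: (15, 29) summing to 44


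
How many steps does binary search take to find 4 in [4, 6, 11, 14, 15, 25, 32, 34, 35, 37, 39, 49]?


Search for 4:
[0,11] mid=5 arr[5]=25
[0,4] mid=2 arr[2]=11
[0,1] mid=0 arr[0]=4
Total: 3 comparisons


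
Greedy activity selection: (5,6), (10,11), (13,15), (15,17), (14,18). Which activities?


Greedy: pick earliest-ending, then skip overlaps.
Selected (4 activities): [(5, 6), (10, 11), (13, 15), (15, 17)]


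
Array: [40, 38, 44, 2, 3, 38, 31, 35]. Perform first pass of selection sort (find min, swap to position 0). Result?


After one pass: [2, 38, 44, 40, 3, 38, 31, 35]


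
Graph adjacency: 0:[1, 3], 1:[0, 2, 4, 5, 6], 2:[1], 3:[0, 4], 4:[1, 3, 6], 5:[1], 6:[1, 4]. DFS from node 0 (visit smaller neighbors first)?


DFS stack-based: start with [0]
Visit order: [0, 1, 2, 4, 3, 6, 5]


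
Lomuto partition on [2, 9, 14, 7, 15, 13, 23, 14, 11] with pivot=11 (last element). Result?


Elements <= 11 go left of pivot.
Result: [2, 9, 7, 11, 15, 13, 23, 14, 14], pivot at index 3


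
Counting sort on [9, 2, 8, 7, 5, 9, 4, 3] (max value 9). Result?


Count array: [0, 0, 1, 1, 1, 1, 0, 1, 1, 2]
Reconstruct: [2, 3, 4, 5, 7, 8, 9, 9]


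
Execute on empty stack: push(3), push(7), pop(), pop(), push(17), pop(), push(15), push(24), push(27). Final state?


push(3) -> [3]
push(7) -> [3, 7]
pop() returns 7 -> [3]
pop() returns 3 -> []
push(17) -> [17]
pop() returns 17 -> []
push(15) -> [15]
push(24) -> [15, 24]
push(27) -> [15, 24, 27]
Final stack (bottom to top): [15, 24, 27]


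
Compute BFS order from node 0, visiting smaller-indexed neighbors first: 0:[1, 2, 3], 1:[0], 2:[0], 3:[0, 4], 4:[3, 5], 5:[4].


BFS queue: start with [0]
Visit order: [0, 1, 2, 3, 4, 5]


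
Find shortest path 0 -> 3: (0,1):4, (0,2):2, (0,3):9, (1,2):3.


Dijkstra from 0:
Distances: {0: 0, 1: 4, 2: 2, 3: 9}
Shortest distance to 3 = 9, path = [0, 3]


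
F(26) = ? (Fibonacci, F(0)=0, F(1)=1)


F(n)=F(n-1)+F(n-2)
...F(24)=46368, F(25)=75025, F(26)=121393


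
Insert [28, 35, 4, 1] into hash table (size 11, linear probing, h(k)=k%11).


Insertions: 28->slot 6; 35->slot 2; 4->slot 4; 1->slot 1
Table: [None, 1, 35, None, 4, None, 28, None, None, None, None]


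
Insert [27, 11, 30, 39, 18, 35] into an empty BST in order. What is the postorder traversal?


Root = 27; build tree by BST insertion.
Postorder traversal: [18, 11, 35, 39, 30, 27]


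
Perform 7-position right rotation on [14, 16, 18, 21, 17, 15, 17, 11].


Right rotate by 7: [16, 18, 21, 17, 15, 17, 11, 14]


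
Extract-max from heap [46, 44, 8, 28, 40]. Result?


Max = 46
Replace root with last, heapify down
Resulting heap: [44, 40, 8, 28]


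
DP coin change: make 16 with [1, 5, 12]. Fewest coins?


dp[0]=0; dp[i]=1+min(dp[i-c] for c in coins)
...dp[11]=3, dp[12]=1, dp[13]=2, dp[14]=3, dp[15]=3, dp[16]=4
Minimum coins for 16 = 4


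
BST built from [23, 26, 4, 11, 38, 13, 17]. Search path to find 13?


BST root = 23
Search for 13: compare at each node
Path: [23, 4, 11, 13]


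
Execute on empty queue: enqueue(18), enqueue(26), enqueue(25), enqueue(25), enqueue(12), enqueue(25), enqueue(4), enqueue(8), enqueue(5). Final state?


enqueue(18) -> [18]
enqueue(26) -> [18, 26]
enqueue(25) -> [18, 26, 25]
enqueue(25) -> [18, 26, 25, 25]
enqueue(12) -> [18, 26, 25, 25, 12]
enqueue(25) -> [18, 26, 25, 25, 12, 25]
enqueue(4) -> [18, 26, 25, 25, 12, 25, 4]
enqueue(8) -> [18, 26, 25, 25, 12, 25, 4, 8]
enqueue(5) -> [18, 26, 25, 25, 12, 25, 4, 8, 5]
Final queue (front to back): [18, 26, 25, 25, 12, 25, 4, 8, 5]


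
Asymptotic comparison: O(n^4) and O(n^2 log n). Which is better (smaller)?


n^2 log n grows slower than quartic
O(n^2 log n) is asymptotically smaller; O(n^4) grows faster


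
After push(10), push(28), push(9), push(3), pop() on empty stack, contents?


push(10) -> [10]
push(28) -> [10, 28]
push(9) -> [10, 28, 9]
push(3) -> [10, 28, 9, 3]
pop() returns 3 -> [10, 28, 9]
Final stack (bottom to top): [10, 28, 9]


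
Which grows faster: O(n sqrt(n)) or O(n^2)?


n^1.5 grows slower than quadratic
O(n sqrt(n)) is asymptotically smaller; O(n^2) grows faster


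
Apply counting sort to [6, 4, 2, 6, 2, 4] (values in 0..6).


Count array: [0, 0, 2, 0, 2, 0, 2]
Reconstruct: [2, 2, 4, 4, 6, 6]


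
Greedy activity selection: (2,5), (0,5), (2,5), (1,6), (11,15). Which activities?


Greedy: pick earliest-ending, then skip overlaps.
Selected (2 activities): [(2, 5), (11, 15)]


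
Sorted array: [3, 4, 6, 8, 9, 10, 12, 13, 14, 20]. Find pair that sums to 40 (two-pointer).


Two pointers: lo=0, hi=9
No pair sums to 40


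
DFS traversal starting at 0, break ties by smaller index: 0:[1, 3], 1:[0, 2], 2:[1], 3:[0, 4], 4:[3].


DFS stack-based: start with [0]
Visit order: [0, 1, 2, 3, 4]


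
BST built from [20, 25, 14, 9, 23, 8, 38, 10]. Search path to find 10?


BST root = 20
Search for 10: compare at each node
Path: [20, 14, 9, 10]


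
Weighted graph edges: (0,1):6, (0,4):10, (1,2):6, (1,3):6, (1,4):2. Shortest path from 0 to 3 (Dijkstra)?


Dijkstra from 0:
Distances: {0: 0, 1: 6, 2: 12, 3: 12, 4: 8}
Shortest distance to 3 = 12, path = [0, 1, 3]


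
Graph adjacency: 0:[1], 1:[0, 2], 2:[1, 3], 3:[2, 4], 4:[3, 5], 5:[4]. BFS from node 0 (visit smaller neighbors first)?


BFS queue: start with [0]
Visit order: [0, 1, 2, 3, 4, 5]


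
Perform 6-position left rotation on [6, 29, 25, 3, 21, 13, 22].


Left rotate by 6: [22, 6, 29, 25, 3, 21, 13]


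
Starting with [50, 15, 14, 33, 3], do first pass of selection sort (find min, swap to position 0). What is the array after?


After one pass: [3, 15, 14, 33, 50]


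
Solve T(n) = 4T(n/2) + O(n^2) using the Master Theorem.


a=4, b=2, c=2. log_2(4)=2 = c=2. Case 2: O(n^c log n) = O(n^2 log n)
Complexity: O(n^2 log n)


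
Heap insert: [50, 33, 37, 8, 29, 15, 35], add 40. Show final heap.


Append 40: [50, 33, 37, 8, 29, 15, 35, 40]
Bubble up: swap idx 7(40) with idx 3(8); swap idx 3(40) with idx 1(33)
Result: [50, 40, 37, 33, 29, 15, 35, 8]


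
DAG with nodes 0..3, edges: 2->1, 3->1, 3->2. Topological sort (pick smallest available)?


Kahn's algorithm, process smallest node first
Order: [0, 3, 2, 1]


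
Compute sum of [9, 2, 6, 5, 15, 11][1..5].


Prefix sums: [0, 9, 11, 17, 22, 37, 48]
Sum[1..5] = prefix[6] - prefix[1] = 48 - 9 = 39


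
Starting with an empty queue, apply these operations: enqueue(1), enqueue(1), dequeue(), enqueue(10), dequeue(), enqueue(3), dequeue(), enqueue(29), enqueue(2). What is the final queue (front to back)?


enqueue(1) -> [1]
enqueue(1) -> [1, 1]
dequeue() returns 1 -> [1]
enqueue(10) -> [1, 10]
dequeue() returns 1 -> [10]
enqueue(3) -> [10, 3]
dequeue() returns 10 -> [3]
enqueue(29) -> [3, 29]
enqueue(2) -> [3, 29, 2]
Final queue (front to back): [3, 29, 2]


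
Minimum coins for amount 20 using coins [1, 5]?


dp[0]=0; dp[i]=1+min(dp[i-c] for c in coins)
...dp[15]=3, dp[16]=4, dp[17]=5, dp[18]=6, dp[19]=7, dp[20]=4
Minimum coins for 20 = 4


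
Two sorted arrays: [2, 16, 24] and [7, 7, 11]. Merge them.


Compare heads, take smaller each step.
Merged: [2, 7, 7, 11, 16, 24]


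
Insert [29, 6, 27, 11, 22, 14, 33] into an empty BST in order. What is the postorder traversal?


Root = 29; build tree by BST insertion.
Postorder traversal: [14, 22, 11, 27, 6, 33, 29]


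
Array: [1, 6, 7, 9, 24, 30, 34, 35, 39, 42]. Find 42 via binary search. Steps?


Search for 42:
[0,9] mid=4 arr[4]=24
[5,9] mid=7 arr[7]=35
[8,9] mid=8 arr[8]=39
[9,9] mid=9 arr[9]=42
Total: 4 comparisons


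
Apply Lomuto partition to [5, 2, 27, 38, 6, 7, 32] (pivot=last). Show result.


Elements <= 32 go left of pivot.
Result: [5, 2, 27, 6, 7, 32, 38], pivot at index 5


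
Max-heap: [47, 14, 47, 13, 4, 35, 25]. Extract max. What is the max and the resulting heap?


Max = 47
Replace root with last, heapify down
Resulting heap: [47, 14, 35, 13, 4, 25]


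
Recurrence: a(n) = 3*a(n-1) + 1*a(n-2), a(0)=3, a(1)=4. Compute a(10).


Build bottom-up:
...a(8)=19275, a(9)=63661, a(10)=3*63661+1*19275=210258


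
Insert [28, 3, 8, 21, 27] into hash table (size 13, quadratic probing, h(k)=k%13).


Insertions: 28->slot 2; 3->slot 3; 8->slot 8; 21->slot 9; 27->slot 1
Table: [None, 27, 28, 3, None, None, None, None, 8, 21, None, None, None]


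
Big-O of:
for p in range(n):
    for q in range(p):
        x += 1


Per nesting level: O(n) * O(n) [triangular over p] = O(n^2)
Complexity: O(n^2)


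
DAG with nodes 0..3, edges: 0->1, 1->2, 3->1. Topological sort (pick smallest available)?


Kahn's algorithm, process smallest node first
Order: [0, 3, 1, 2]


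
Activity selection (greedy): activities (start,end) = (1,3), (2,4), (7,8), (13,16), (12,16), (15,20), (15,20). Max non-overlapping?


Greedy: pick earliest-ending, then skip overlaps.
Selected (3 activities): [(1, 3), (7, 8), (13, 16)]


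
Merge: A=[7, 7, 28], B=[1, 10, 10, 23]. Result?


Compare heads, take smaller each step.
Merged: [1, 7, 7, 10, 10, 23, 28]


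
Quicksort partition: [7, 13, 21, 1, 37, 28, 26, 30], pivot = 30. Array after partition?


Elements <= 30 go left of pivot.
Result: [7, 13, 21, 1, 28, 26, 30, 37], pivot at index 6


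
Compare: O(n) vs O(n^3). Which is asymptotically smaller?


linear grows slower than cubic
O(n) is asymptotically smaller; O(n^3) grows faster


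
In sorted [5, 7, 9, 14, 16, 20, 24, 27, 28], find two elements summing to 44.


Two pointers: lo=0, hi=8
Found pair: (16, 28) summing to 44


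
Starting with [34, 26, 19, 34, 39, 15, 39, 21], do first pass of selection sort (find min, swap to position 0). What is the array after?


After one pass: [15, 26, 19, 34, 39, 34, 39, 21]


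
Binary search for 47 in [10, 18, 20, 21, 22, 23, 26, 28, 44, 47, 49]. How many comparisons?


Search for 47:
[0,10] mid=5 arr[5]=23
[6,10] mid=8 arr[8]=44
[9,10] mid=9 arr[9]=47
Total: 3 comparisons


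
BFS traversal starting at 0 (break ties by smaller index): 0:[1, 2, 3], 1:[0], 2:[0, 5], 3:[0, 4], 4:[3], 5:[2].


BFS queue: start with [0]
Visit order: [0, 1, 2, 3, 5, 4]


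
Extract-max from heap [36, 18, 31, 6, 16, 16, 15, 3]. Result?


Max = 36
Replace root with last, heapify down
Resulting heap: [31, 18, 16, 6, 16, 3, 15]


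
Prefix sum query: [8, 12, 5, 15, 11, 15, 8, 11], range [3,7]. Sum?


Prefix sums: [0, 8, 20, 25, 40, 51, 66, 74, 85]
Sum[3..7] = prefix[8] - prefix[3] = 85 - 25 = 60


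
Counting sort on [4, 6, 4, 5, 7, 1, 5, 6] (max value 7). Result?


Count array: [0, 1, 0, 0, 2, 2, 2, 1]
Reconstruct: [1, 4, 4, 5, 5, 6, 6, 7]


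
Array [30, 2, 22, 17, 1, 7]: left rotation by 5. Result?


Left rotate by 5: [7, 30, 2, 22, 17, 1]


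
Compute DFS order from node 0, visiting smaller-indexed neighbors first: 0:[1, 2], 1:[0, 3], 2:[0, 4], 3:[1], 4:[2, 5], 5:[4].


DFS stack-based: start with [0]
Visit order: [0, 1, 3, 2, 4, 5]


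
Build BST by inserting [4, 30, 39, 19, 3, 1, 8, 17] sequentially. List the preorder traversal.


Root = 4; build tree by BST insertion.
Preorder traversal: [4, 3, 1, 30, 19, 8, 17, 39]


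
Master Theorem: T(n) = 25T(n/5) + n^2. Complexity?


a=25, b=5, c=2. log_5(25)=2 = c=2. Case 2: O(n^c log n) = O(n^2 log n)
Complexity: O(n^2 log n)


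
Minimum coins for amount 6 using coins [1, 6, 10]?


dp[0]=0; dp[i]=1+min(dp[i-c] for c in coins)
...dp[1]=1, dp[2]=2, dp[3]=3, dp[4]=4, dp[5]=5, dp[6]=1
Minimum coins for 6 = 1


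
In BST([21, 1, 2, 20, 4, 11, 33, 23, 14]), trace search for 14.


BST root = 21
Search for 14: compare at each node
Path: [21, 1, 2, 20, 4, 11, 14]


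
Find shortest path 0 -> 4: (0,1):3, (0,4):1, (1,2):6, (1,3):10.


Dijkstra from 0:
Distances: {0: 0, 1: 3, 2: 9, 3: 13, 4: 1}
Shortest distance to 4 = 1, path = [0, 4]


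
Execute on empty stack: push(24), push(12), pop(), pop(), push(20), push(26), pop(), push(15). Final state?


push(24) -> [24]
push(12) -> [24, 12]
pop() returns 12 -> [24]
pop() returns 24 -> []
push(20) -> [20]
push(26) -> [20, 26]
pop() returns 26 -> [20]
push(15) -> [20, 15]
Final stack (bottom to top): [20, 15]


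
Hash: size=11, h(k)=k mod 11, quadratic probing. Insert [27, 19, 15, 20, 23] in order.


Insertions: 27->slot 5; 19->slot 8; 15->slot 4; 20->slot 9; 23->slot 1
Table: [None, 23, None, None, 15, 27, None, None, 19, 20, None]


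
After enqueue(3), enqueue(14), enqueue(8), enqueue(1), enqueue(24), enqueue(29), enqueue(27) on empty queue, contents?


enqueue(3) -> [3]
enqueue(14) -> [3, 14]
enqueue(8) -> [3, 14, 8]
enqueue(1) -> [3, 14, 8, 1]
enqueue(24) -> [3, 14, 8, 1, 24]
enqueue(29) -> [3, 14, 8, 1, 24, 29]
enqueue(27) -> [3, 14, 8, 1, 24, 29, 27]
Final queue (front to back): [3, 14, 8, 1, 24, 29, 27]


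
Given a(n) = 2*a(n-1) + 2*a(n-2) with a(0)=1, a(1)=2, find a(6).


Build bottom-up:
...a(4)=44, a(5)=120, a(6)=2*120+2*44=328


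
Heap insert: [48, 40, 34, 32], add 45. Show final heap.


Append 45: [48, 40, 34, 32, 45]
Bubble up: swap idx 4(45) with idx 1(40)
Result: [48, 45, 34, 32, 40]


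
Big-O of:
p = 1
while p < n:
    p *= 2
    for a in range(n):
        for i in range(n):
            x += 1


Per nesting level: O(log n) * O(n) * O(n) = O(n^2 log n)
Complexity: O(n^2 log n)


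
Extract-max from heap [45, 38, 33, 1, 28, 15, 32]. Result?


Max = 45
Replace root with last, heapify down
Resulting heap: [38, 32, 33, 1, 28, 15]


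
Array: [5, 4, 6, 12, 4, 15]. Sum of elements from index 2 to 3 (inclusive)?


Prefix sums: [0, 5, 9, 15, 27, 31, 46]
Sum[2..3] = prefix[4] - prefix[2] = 27 - 9 = 18


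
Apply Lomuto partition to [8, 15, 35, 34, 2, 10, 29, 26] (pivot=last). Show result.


Elements <= 26 go left of pivot.
Result: [8, 15, 2, 10, 26, 34, 29, 35], pivot at index 4


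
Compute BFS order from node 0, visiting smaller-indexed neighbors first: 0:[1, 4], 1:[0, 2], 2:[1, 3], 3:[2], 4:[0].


BFS queue: start with [0]
Visit order: [0, 1, 4, 2, 3]


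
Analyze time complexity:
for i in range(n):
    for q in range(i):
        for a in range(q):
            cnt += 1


Per nesting level: O(n) * O(n) [triangular over i] * O(n) [triangular over q] = O(n^3)
Complexity: O(n^3)


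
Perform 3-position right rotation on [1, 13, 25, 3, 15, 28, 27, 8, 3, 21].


Right rotate by 3: [8, 3, 21, 1, 13, 25, 3, 15, 28, 27]


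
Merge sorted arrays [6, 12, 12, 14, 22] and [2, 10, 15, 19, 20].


Compare heads, take smaller each step.
Merged: [2, 6, 10, 12, 12, 14, 15, 19, 20, 22]


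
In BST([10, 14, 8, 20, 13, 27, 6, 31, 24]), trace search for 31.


BST root = 10
Search for 31: compare at each node
Path: [10, 14, 20, 27, 31]


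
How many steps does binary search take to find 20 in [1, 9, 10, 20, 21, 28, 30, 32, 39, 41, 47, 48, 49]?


Search for 20:
[0,12] mid=6 arr[6]=30
[0,5] mid=2 arr[2]=10
[3,5] mid=4 arr[4]=21
[3,3] mid=3 arr[3]=20
Total: 4 comparisons


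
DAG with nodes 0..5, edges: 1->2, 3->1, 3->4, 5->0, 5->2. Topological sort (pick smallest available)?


Kahn's algorithm, process smallest node first
Order: [3, 1, 4, 5, 0, 2]


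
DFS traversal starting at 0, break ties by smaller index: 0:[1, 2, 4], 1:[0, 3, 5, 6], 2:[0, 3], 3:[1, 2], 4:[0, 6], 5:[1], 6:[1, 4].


DFS stack-based: start with [0]
Visit order: [0, 1, 3, 2, 5, 6, 4]


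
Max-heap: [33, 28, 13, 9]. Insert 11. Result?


Append 11: [33, 28, 13, 9, 11]
Bubble up: no swaps needed
Result: [33, 28, 13, 9, 11]


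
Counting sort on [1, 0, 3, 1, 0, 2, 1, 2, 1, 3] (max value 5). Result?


Count array: [2, 4, 2, 2, 0, 0]
Reconstruct: [0, 0, 1, 1, 1, 1, 2, 2, 3, 3]


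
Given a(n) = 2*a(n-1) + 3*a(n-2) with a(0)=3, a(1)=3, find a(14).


Build bottom-up:
...a(12)=797163, a(13)=2391483, a(14)=2*2391483+3*797163=7174455


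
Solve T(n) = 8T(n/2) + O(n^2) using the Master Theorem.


a=8, b=2, c=2. log_2(8)=3 > c=2. Case 1: O(n^log_b(a)) = O(n^3)
Complexity: O(n^3)


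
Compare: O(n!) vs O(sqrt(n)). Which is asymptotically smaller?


sublinear grows slower than factorial
O(sqrt(n)) is asymptotically smaller; O(n!) grows faster


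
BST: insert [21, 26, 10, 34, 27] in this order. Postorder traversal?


Root = 21; build tree by BST insertion.
Postorder traversal: [10, 27, 34, 26, 21]


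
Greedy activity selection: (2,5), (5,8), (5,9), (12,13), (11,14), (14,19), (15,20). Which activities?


Greedy: pick earliest-ending, then skip overlaps.
Selected (4 activities): [(2, 5), (5, 8), (12, 13), (14, 19)]


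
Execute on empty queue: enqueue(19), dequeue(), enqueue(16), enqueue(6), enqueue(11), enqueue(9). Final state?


enqueue(19) -> [19]
dequeue() returns 19 -> []
enqueue(16) -> [16]
enqueue(6) -> [16, 6]
enqueue(11) -> [16, 6, 11]
enqueue(9) -> [16, 6, 11, 9]
Final queue (front to back): [16, 6, 11, 9]


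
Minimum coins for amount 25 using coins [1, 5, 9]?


dp[0]=0; dp[i]=1+min(dp[i-c] for c in coins)
...dp[20]=4, dp[21]=5, dp[22]=6, dp[23]=3, dp[24]=4, dp[25]=5
Minimum coins for 25 = 5


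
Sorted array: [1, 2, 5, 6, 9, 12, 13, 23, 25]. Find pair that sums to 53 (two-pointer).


Two pointers: lo=0, hi=8
No pair sums to 53


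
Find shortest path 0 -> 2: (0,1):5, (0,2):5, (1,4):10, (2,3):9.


Dijkstra from 0:
Distances: {0: 0, 1: 5, 2: 5, 3: 14, 4: 15}
Shortest distance to 2 = 5, path = [0, 2]


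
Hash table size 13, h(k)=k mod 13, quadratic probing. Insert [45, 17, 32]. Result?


Insertions: 45->slot 6; 17->slot 4; 32->slot 7
Table: [None, None, None, None, 17, None, 45, 32, None, None, None, None, None]


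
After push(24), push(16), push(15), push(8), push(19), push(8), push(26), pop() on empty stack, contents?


push(24) -> [24]
push(16) -> [24, 16]
push(15) -> [24, 16, 15]
push(8) -> [24, 16, 15, 8]
push(19) -> [24, 16, 15, 8, 19]
push(8) -> [24, 16, 15, 8, 19, 8]
push(26) -> [24, 16, 15, 8, 19, 8, 26]
pop() returns 26 -> [24, 16, 15, 8, 19, 8]
Final stack (bottom to top): [24, 16, 15, 8, 19, 8]


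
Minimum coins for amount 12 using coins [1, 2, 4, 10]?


dp[0]=0; dp[i]=1+min(dp[i-c] for c in coins)
...dp[7]=3, dp[8]=2, dp[9]=3, dp[10]=1, dp[11]=2, dp[12]=2
Minimum coins for 12 = 2


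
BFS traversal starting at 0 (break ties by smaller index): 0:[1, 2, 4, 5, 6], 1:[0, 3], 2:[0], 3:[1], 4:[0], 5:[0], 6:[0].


BFS queue: start with [0]
Visit order: [0, 1, 2, 4, 5, 6, 3]


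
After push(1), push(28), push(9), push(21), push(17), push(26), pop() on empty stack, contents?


push(1) -> [1]
push(28) -> [1, 28]
push(9) -> [1, 28, 9]
push(21) -> [1, 28, 9, 21]
push(17) -> [1, 28, 9, 21, 17]
push(26) -> [1, 28, 9, 21, 17, 26]
pop() returns 26 -> [1, 28, 9, 21, 17]
Final stack (bottom to top): [1, 28, 9, 21, 17]


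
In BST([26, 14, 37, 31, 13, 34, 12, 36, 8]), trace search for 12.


BST root = 26
Search for 12: compare at each node
Path: [26, 14, 13, 12]


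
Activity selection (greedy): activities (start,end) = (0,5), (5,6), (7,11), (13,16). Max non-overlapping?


Greedy: pick earliest-ending, then skip overlaps.
Selected (4 activities): [(0, 5), (5, 6), (7, 11), (13, 16)]


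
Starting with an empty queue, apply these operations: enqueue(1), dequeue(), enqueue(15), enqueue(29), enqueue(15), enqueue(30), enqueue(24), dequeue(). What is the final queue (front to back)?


enqueue(1) -> [1]
dequeue() returns 1 -> []
enqueue(15) -> [15]
enqueue(29) -> [15, 29]
enqueue(15) -> [15, 29, 15]
enqueue(30) -> [15, 29, 15, 30]
enqueue(24) -> [15, 29, 15, 30, 24]
dequeue() returns 15 -> [29, 15, 30, 24]
Final queue (front to back): [29, 15, 30, 24]


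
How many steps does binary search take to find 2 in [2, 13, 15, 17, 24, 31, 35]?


Search for 2:
[0,6] mid=3 arr[3]=17
[0,2] mid=1 arr[1]=13
[0,0] mid=0 arr[0]=2
Total: 3 comparisons


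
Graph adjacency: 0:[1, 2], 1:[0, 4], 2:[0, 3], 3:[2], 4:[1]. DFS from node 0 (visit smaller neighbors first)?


DFS stack-based: start with [0]
Visit order: [0, 1, 4, 2, 3]


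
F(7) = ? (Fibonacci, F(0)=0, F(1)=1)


F(n)=F(n-1)+F(n-2)
...F(5)=5, F(6)=8, F(7)=13


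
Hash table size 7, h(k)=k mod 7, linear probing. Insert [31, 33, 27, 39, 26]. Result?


Insertions: 31->slot 3; 33->slot 5; 27->slot 6; 39->slot 4; 26->slot 0
Table: [26, None, None, 31, 39, 33, 27]


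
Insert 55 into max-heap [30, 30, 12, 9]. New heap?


Append 55: [30, 30, 12, 9, 55]
Bubble up: swap idx 4(55) with idx 1(30); swap idx 1(55) with idx 0(30)
Result: [55, 30, 12, 9, 30]


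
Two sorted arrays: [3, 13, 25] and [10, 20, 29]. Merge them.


Compare heads, take smaller each step.
Merged: [3, 10, 13, 20, 25, 29]


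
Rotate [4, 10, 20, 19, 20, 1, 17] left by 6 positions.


Left rotate by 6: [17, 4, 10, 20, 19, 20, 1]


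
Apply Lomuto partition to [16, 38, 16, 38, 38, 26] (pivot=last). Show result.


Elements <= 26 go left of pivot.
Result: [16, 16, 26, 38, 38, 38], pivot at index 2


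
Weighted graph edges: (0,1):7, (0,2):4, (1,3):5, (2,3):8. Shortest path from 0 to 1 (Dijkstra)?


Dijkstra from 0:
Distances: {0: 0, 1: 7, 2: 4, 3: 12}
Shortest distance to 1 = 7, path = [0, 1]


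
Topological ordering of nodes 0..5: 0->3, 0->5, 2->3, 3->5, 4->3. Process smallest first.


Kahn's algorithm, process smallest node first
Order: [0, 1, 2, 4, 3, 5]


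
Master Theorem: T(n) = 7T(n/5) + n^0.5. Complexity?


a=7, b=5, c=0.5. log_5(7)=1.209 > c=0.5. Case 1: O(n^log_b(a)) = O(n^1.209)
Complexity: O(n^1.209)


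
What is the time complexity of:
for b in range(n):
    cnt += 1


Per nesting level: O(n) = O(n)
Complexity: O(n)


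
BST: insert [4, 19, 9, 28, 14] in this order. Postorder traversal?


Root = 4; build tree by BST insertion.
Postorder traversal: [14, 9, 28, 19, 4]


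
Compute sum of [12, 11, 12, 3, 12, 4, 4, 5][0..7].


Prefix sums: [0, 12, 23, 35, 38, 50, 54, 58, 63]
Sum[0..7] = prefix[8] - prefix[0] = 63 - 0 = 63


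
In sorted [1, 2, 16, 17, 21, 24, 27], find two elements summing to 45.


Two pointers: lo=0, hi=6
Found pair: (21, 24) summing to 45


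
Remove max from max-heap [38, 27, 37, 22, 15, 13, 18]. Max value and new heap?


Max = 38
Replace root with last, heapify down
Resulting heap: [37, 27, 18, 22, 15, 13]


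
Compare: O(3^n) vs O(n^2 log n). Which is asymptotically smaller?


n^2 log n grows slower than exponential (base 3)
O(n^2 log n) is asymptotically smaller; O(3^n) grows faster


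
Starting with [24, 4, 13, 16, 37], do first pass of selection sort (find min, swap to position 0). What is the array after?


After one pass: [4, 24, 13, 16, 37]


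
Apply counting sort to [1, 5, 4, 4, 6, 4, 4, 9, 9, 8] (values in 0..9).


Count array: [0, 1, 0, 0, 4, 1, 1, 0, 1, 2]
Reconstruct: [1, 4, 4, 4, 4, 5, 6, 8, 9, 9]


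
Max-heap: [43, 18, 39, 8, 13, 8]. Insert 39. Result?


Append 39: [43, 18, 39, 8, 13, 8, 39]
Bubble up: no swaps needed
Result: [43, 18, 39, 8, 13, 8, 39]


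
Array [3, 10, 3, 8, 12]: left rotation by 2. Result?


Left rotate by 2: [3, 8, 12, 3, 10]


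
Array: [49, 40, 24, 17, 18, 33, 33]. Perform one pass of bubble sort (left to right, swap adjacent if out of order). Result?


After one pass: [40, 24, 17, 18, 33, 33, 49]


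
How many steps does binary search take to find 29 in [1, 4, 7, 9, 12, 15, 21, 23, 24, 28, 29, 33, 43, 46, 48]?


Search for 29:
[0,14] mid=7 arr[7]=23
[8,14] mid=11 arr[11]=33
[8,10] mid=9 arr[9]=28
[10,10] mid=10 arr[10]=29
Total: 4 comparisons


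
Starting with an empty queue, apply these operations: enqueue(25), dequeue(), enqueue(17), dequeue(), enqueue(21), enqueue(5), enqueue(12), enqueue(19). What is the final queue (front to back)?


enqueue(25) -> [25]
dequeue() returns 25 -> []
enqueue(17) -> [17]
dequeue() returns 17 -> []
enqueue(21) -> [21]
enqueue(5) -> [21, 5]
enqueue(12) -> [21, 5, 12]
enqueue(19) -> [21, 5, 12, 19]
Final queue (front to back): [21, 5, 12, 19]


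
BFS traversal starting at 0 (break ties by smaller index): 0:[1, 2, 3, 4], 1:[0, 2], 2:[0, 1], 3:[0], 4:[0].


BFS queue: start with [0]
Visit order: [0, 1, 2, 3, 4]


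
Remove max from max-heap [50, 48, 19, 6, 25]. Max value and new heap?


Max = 50
Replace root with last, heapify down
Resulting heap: [48, 25, 19, 6]


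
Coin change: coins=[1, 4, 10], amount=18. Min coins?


dp[0]=0; dp[i]=1+min(dp[i-c] for c in coins)
...dp[13]=4, dp[14]=2, dp[15]=3, dp[16]=4, dp[17]=5, dp[18]=3
Minimum coins for 18 = 3


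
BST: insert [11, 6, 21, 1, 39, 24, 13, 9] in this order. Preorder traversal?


Root = 11; build tree by BST insertion.
Preorder traversal: [11, 6, 1, 9, 21, 13, 39, 24]


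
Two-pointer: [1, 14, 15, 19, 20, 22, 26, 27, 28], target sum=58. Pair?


Two pointers: lo=0, hi=8
No pair sums to 58


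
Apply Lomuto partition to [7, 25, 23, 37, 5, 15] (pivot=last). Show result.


Elements <= 15 go left of pivot.
Result: [7, 5, 15, 37, 25, 23], pivot at index 2


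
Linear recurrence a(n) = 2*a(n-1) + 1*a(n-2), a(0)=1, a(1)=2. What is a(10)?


Build bottom-up:
...a(8)=985, a(9)=2378, a(10)=2*2378+1*985=5741


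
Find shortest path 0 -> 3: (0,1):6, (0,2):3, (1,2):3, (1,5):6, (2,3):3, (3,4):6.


Dijkstra from 0:
Distances: {0: 0, 1: 6, 2: 3, 3: 6, 4: 12, 5: 12}
Shortest distance to 3 = 6, path = [0, 2, 3]


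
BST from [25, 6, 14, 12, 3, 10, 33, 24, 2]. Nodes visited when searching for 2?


BST root = 25
Search for 2: compare at each node
Path: [25, 6, 3, 2]


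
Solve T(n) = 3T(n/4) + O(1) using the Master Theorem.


a=3, b=4, c=0. log_4(3)=0.792 > c=0. Case 1: O(n^log_b(a)) = O(n^0.792)
Complexity: O(n^0.792)


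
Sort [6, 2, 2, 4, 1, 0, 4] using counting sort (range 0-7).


Count array: [1, 1, 2, 0, 2, 0, 1, 0]
Reconstruct: [0, 1, 2, 2, 4, 4, 6]


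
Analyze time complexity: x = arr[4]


Analysis: constant-time operation, no loop
Complexity: O(1)


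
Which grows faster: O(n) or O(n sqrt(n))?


linear grows slower than n^1.5
O(n) is asymptotically smaller; O(n sqrt(n)) grows faster


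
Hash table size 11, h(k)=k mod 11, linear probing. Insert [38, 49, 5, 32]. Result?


Insertions: 38->slot 5; 49->slot 6; 5->slot 7; 32->slot 10
Table: [None, None, None, None, None, 38, 49, 5, None, None, 32]


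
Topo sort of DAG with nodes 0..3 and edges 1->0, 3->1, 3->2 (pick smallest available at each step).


Kahn's algorithm, process smallest node first
Order: [3, 1, 0, 2]


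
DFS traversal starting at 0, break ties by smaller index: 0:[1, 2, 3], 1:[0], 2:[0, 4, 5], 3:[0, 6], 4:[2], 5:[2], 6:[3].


DFS stack-based: start with [0]
Visit order: [0, 1, 2, 4, 5, 3, 6]


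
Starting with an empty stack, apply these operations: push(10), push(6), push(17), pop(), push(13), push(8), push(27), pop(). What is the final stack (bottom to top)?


push(10) -> [10]
push(6) -> [10, 6]
push(17) -> [10, 6, 17]
pop() returns 17 -> [10, 6]
push(13) -> [10, 6, 13]
push(8) -> [10, 6, 13, 8]
push(27) -> [10, 6, 13, 8, 27]
pop() returns 27 -> [10, 6, 13, 8]
Final stack (bottom to top): [10, 6, 13, 8]


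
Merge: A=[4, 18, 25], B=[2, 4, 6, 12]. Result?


Compare heads, take smaller each step.
Merged: [2, 4, 4, 6, 12, 18, 25]


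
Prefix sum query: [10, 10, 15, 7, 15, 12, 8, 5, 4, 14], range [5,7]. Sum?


Prefix sums: [0, 10, 20, 35, 42, 57, 69, 77, 82, 86, 100]
Sum[5..7] = prefix[8] - prefix[5] = 82 - 57 = 25


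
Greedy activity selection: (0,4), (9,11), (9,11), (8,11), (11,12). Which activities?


Greedy: pick earliest-ending, then skip overlaps.
Selected (3 activities): [(0, 4), (9, 11), (11, 12)]


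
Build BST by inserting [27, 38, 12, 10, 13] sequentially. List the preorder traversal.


Root = 27; build tree by BST insertion.
Preorder traversal: [27, 12, 10, 13, 38]


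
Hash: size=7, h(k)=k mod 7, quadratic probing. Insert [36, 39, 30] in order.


Insertions: 36->slot 1; 39->slot 4; 30->slot 2
Table: [None, 36, 30, None, 39, None, None]


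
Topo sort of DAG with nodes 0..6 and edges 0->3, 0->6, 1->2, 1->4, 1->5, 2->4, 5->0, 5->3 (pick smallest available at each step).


Kahn's algorithm, process smallest node first
Order: [1, 2, 4, 5, 0, 3, 6]


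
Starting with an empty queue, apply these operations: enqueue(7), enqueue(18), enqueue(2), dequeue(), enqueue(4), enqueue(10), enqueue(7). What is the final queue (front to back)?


enqueue(7) -> [7]
enqueue(18) -> [7, 18]
enqueue(2) -> [7, 18, 2]
dequeue() returns 7 -> [18, 2]
enqueue(4) -> [18, 2, 4]
enqueue(10) -> [18, 2, 4, 10]
enqueue(7) -> [18, 2, 4, 10, 7]
Final queue (front to back): [18, 2, 4, 10, 7]


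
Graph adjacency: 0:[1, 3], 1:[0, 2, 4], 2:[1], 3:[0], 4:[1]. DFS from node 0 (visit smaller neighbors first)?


DFS stack-based: start with [0]
Visit order: [0, 1, 2, 4, 3]


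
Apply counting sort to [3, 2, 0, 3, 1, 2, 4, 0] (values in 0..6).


Count array: [2, 1, 2, 2, 1, 0, 0]
Reconstruct: [0, 0, 1, 2, 2, 3, 3, 4]


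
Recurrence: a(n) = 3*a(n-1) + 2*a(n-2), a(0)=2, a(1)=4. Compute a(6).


Build bottom-up:
...a(4)=200, a(5)=712, a(6)=3*712+2*200=2536


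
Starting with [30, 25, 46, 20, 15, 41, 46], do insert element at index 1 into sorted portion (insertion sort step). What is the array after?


After one pass: [25, 30, 46, 20, 15, 41, 46]


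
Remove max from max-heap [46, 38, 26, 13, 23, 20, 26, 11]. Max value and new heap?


Max = 46
Replace root with last, heapify down
Resulting heap: [38, 23, 26, 13, 11, 20, 26]


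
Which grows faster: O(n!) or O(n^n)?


factorial grows slower than n^n
O(n!) is asymptotically smaller; O(n^n) grows faster


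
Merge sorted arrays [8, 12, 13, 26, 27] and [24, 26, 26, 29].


Compare heads, take smaller each step.
Merged: [8, 12, 13, 24, 26, 26, 26, 27, 29]


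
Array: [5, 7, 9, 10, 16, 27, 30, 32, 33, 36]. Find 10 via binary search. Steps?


Search for 10:
[0,9] mid=4 arr[4]=16
[0,3] mid=1 arr[1]=7
[2,3] mid=2 arr[2]=9
[3,3] mid=3 arr[3]=10
Total: 4 comparisons


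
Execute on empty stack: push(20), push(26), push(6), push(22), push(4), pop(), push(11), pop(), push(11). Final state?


push(20) -> [20]
push(26) -> [20, 26]
push(6) -> [20, 26, 6]
push(22) -> [20, 26, 6, 22]
push(4) -> [20, 26, 6, 22, 4]
pop() returns 4 -> [20, 26, 6, 22]
push(11) -> [20, 26, 6, 22, 11]
pop() returns 11 -> [20, 26, 6, 22]
push(11) -> [20, 26, 6, 22, 11]
Final stack (bottom to top): [20, 26, 6, 22, 11]


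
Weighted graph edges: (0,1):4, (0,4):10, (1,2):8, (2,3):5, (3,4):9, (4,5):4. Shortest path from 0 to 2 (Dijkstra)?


Dijkstra from 0:
Distances: {0: 0, 1: 4, 2: 12, 3: 17, 4: 10, 5: 14}
Shortest distance to 2 = 12, path = [0, 1, 2]


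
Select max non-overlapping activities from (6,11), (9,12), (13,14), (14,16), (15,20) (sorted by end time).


Greedy: pick earliest-ending, then skip overlaps.
Selected (3 activities): [(6, 11), (13, 14), (14, 16)]


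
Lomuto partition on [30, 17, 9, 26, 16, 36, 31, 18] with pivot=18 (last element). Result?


Elements <= 18 go left of pivot.
Result: [17, 9, 16, 18, 30, 36, 31, 26], pivot at index 3


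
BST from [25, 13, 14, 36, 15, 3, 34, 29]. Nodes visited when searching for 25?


BST root = 25
Search for 25: compare at each node
Path: [25]


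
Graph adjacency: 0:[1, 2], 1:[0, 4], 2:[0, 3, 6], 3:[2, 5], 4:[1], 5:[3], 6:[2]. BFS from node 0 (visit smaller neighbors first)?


BFS queue: start with [0]
Visit order: [0, 1, 2, 4, 3, 6, 5]
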